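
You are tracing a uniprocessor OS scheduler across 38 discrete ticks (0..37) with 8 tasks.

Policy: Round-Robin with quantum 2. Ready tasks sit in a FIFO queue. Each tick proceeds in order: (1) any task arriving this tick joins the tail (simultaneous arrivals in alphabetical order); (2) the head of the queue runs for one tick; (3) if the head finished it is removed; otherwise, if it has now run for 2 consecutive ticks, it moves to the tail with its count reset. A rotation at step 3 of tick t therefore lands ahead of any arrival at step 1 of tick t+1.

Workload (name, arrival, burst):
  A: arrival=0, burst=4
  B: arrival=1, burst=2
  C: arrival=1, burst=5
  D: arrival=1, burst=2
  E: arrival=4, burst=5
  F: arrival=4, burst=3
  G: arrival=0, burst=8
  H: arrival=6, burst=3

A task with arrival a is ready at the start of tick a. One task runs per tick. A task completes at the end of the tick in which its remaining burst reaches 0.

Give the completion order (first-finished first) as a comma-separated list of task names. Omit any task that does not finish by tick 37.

completion order = B, D, A, F, H, C, G, E

t=0: queue=[A,G] q_used=0 → run A
t=1: queue=[A,G,B,C,D] q_used=1 → run A
t=2: queue=[G,B,C,D,A] q_used=0 → run G
t=3: queue=[G,B,C,D,A] q_used=1 → run G
t=4: queue=[B,C,D,A,G,E,F] q_used=0 → run B
t=5: queue=[B,C,D,A,G,E,F] q_used=1 → run B
t=6: queue=[C,D,A,G,E,F,H] q_used=0 → run C
t=7: queue=[C,D,A,G,E,F,H] q_used=1 → run C
t=8: queue=[D,A,G,E,F,H,C] q_used=0 → run D
t=9: queue=[D,A,G,E,F,H,C] q_used=1 → run D
t=10: queue=[A,G,E,F,H,C] q_used=0 → run A
t=11: queue=[A,G,E,F,H,C] q_used=1 → run A
t=12: queue=[G,E,F,H,C] q_used=0 → run G
t=13: queue=[G,E,F,H,C] q_used=1 → run G
t=14: queue=[E,F,H,C,G] q_used=0 → run E
t=15: queue=[E,F,H,C,G] q_used=1 → run E
t=16: queue=[F,H,C,G,E] q_used=0 → run F
t=17: queue=[F,H,C,G,E] q_used=1 → run F
t=18: queue=[H,C,G,E,F] q_used=0 → run H
t=19: queue=[H,C,G,E,F] q_used=1 → run H
t=20: queue=[C,G,E,F,H] q_used=0 → run C
t=21: queue=[C,G,E,F,H] q_used=1 → run C
t=22: queue=[G,E,F,H,C] q_used=0 → run G
t=23: queue=[G,E,F,H,C] q_used=1 → run G
t=24: queue=[E,F,H,C,G] q_used=0 → run E
t=25: queue=[E,F,H,C,G] q_used=1 → run E
t=26: queue=[F,H,C,G,E] q_used=0 → run F
t=27: queue=[H,C,G,E] q_used=0 → run H
t=28: queue=[C,G,E] q_used=0 → run C
t=29: queue=[G,E] q_used=0 → run G
t=30: queue=[G,E] q_used=1 → run G
t=31: queue=[E] q_used=0 → run E
t=32: (idle)
t=33: (idle)
t=34: (idle)
t=35: (idle)
t=36: (idle)
t=37: (idle)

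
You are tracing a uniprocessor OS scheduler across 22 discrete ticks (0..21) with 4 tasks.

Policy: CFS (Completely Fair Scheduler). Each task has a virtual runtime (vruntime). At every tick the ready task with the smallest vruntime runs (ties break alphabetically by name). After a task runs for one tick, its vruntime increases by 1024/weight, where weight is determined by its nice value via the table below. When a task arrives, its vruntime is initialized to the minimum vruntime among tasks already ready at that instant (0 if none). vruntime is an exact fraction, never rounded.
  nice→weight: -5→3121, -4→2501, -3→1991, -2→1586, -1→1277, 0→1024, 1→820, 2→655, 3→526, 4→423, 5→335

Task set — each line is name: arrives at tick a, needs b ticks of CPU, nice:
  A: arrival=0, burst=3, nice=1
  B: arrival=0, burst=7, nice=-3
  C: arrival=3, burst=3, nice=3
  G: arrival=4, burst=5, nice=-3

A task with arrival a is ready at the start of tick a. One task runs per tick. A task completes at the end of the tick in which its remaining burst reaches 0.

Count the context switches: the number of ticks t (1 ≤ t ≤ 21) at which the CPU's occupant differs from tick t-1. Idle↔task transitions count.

t=0: vr[A=0 B=0] → run A
t=1: vr[A=256/205 B=0] → run B
t=2: vr[A=256/205 B=1024/1991] → run B
t=3: vr[A=256/205 B=2048/1991 C=2048/1991] → run B
t=4: vr[A=256/205 B=3072/1991 C=2048/1991 G=2048/1991] → run C
t=5: vr[A=256/205 B=3072/1991 C=1558016/523633 G=2048/1991] → run G
t=6: vr[A=256/205 B=3072/1991 C=1558016/523633 G=3072/1991] → run A
t=7: vr[A=512/205 B=3072/1991 C=1558016/523633 G=3072/1991] → run B
t=8: vr[A=512/205 B=4096/1991 C=1558016/523633 G=3072/1991] → run G
t=9: vr[A=512/205 B=4096/1991 C=1558016/523633 G=4096/1991] → run B
t=10: vr[A=512/205 B=5120/1991 C=1558016/523633 G=4096/1991] → run G
t=11: vr[A=512/205 B=5120/1991 C=1558016/523633 G=5120/1991] → run A
t=12: vr[B=5120/1991 C=1558016/523633 G=5120/1991] → run B
t=13: vr[B=6144/1991 C=1558016/523633 G=5120/1991] → run G
t=14: vr[B=6144/1991 C=1558016/523633 G=6144/1991] → run C
t=15: vr[B=6144/1991 C=2577408/523633 G=6144/1991] → run B
t=16: vr[C=2577408/523633 G=6144/1991] → run G
t=17: vr[C=2577408/523633] → run C
t=18: (idle)
t=19: (idle)
t=20: (idle)
t=21: (idle)

context switches = 16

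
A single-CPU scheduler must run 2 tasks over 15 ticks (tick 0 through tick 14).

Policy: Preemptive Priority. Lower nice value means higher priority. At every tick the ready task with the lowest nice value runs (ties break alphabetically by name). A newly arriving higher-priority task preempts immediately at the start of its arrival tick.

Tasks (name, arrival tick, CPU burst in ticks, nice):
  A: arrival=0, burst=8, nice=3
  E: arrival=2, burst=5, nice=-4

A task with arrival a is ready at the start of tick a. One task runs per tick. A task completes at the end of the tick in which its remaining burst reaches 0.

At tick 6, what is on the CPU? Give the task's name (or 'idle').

running at tick 6 = E

t=0: ready={A} → run A
t=1: ready={A} → run A
t=2: ready={A,E} → run E
t=3: ready={A,E} → run E
t=4: ready={A,E} → run E
t=5: ready={A,E} → run E
t=6: ready={A,E} → run E
t=7: ready={A} → run A
t=8: ready={A} → run A
t=9: ready={A} → run A
t=10: ready={A} → run A
t=11: ready={A} → run A
t=12: ready={A} → run A
t=13: (idle)
t=14: (idle)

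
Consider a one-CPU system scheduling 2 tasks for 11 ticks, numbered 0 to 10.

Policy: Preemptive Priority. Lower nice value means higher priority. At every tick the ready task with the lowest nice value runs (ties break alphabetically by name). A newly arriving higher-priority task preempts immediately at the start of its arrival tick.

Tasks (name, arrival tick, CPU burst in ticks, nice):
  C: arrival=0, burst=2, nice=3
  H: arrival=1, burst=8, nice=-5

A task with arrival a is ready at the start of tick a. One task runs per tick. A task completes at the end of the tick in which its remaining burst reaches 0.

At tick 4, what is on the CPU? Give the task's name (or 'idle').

running at tick 4 = H

t=0: ready={C} → run C
t=1: ready={C,H} → run H
t=2: ready={C,H} → run H
t=3: ready={C,H} → run H
t=4: ready={C,H} → run H
t=5: ready={C,H} → run H
t=6: ready={C,H} → run H
t=7: ready={C,H} → run H
t=8: ready={C,H} → run H
t=9: ready={C} → run C
t=10: (idle)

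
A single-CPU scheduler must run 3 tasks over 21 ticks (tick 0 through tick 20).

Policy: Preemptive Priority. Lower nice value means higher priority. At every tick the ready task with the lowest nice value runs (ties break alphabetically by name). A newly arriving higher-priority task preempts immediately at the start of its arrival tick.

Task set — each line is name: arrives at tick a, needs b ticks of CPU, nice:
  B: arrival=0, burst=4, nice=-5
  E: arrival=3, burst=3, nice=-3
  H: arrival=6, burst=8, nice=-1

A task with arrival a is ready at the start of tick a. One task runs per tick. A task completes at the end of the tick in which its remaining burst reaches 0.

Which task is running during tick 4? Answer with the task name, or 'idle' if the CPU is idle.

running at tick 4 = E

t=0: ready={B} → run B
t=1: ready={B} → run B
t=2: ready={B} → run B
t=3: ready={B,E} → run B
t=4: ready={E} → run E
t=5: ready={E} → run E
t=6: ready={E,H} → run E
t=7: ready={H} → run H
t=8: ready={H} → run H
t=9: ready={H} → run H
t=10: ready={H} → run H
t=11: ready={H} → run H
t=12: ready={H} → run H
t=13: ready={H} → run H
t=14: ready={H} → run H
t=15: (idle)
t=16: (idle)
t=17: (idle)
t=18: (idle)
t=19: (idle)
t=20: (idle)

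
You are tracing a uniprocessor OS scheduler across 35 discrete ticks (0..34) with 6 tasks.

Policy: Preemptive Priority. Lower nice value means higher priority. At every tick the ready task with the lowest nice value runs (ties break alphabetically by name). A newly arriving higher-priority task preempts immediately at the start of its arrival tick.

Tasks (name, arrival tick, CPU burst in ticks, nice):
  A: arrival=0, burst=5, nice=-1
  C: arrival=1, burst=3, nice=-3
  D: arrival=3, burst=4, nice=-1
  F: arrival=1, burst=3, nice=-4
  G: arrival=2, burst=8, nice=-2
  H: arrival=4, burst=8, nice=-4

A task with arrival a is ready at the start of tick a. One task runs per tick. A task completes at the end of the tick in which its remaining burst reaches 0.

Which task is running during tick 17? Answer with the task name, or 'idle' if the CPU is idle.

t=0: ready={A} → run A
t=1: ready={A,C,F} → run F
t=2: ready={A,C,F,G} → run F
t=3: ready={A,C,D,F,G} → run F
t=4: ready={A,C,D,G,H} → run H
t=5: ready={A,C,D,G,H} → run H
t=6: ready={A,C,D,G,H} → run H
t=7: ready={A,C,D,G,H} → run H
t=8: ready={A,C,D,G,H} → run H
t=9: ready={A,C,D,G,H} → run H
t=10: ready={A,C,D,G,H} → run H
t=11: ready={A,C,D,G,H} → run H
t=12: ready={A,C,D,G} → run C
t=13: ready={A,C,D,G} → run C
t=14: ready={A,C,D,G} → run C
t=15: ready={A,D,G} → run G
t=16: ready={A,D,G} → run G
t=17: ready={A,D,G} → run G
t=18: ready={A,D,G} → run G
t=19: ready={A,D,G} → run G
t=20: ready={A,D,G} → run G
t=21: ready={A,D,G} → run G
t=22: ready={A,D,G} → run G
t=23: ready={A,D} → run A
t=24: ready={A,D} → run A
t=25: ready={A,D} → run A
t=26: ready={A,D} → run A
t=27: ready={D} → run D
t=28: ready={D} → run D
t=29: ready={D} → run D
t=30: ready={D} → run D
t=31: (idle)
t=32: (idle)
t=33: (idle)
t=34: (idle)

running at tick 17 = G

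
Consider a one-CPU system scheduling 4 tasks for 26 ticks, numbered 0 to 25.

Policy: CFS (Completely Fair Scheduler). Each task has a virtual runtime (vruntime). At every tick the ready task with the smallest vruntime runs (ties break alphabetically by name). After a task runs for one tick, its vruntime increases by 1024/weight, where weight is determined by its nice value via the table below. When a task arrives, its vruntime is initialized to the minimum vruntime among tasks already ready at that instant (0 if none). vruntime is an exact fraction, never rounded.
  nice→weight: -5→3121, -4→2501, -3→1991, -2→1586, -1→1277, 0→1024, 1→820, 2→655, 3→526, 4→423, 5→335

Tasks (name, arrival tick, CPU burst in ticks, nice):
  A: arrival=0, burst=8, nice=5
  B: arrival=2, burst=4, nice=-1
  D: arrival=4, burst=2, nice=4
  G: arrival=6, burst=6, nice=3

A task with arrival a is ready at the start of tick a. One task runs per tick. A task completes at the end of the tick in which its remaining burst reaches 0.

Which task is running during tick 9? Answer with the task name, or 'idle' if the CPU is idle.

running at tick 9 = A

t=0: vr[A=0] → run A
t=1: vr[A=1024/335] → run A
t=2: vr[A=2048/335 B=2048/335] → run A
t=3: vr[A=3072/335 B=2048/335] → run B
t=4: vr[A=3072/335 B=2958336/427795 D=2958336/427795] → run B
t=5: vr[A=3072/335 B=3301376/427795 D=2958336/427795] → run D
t=6: vr[A=3072/335 B=3301376/427795 D=1689438208/180957285 G=3301376/427795] → run B
t=7: vr[A=3072/335 B=3644416/427795 D=1689438208/180957285 G=3301376/427795] → run G
t=8: vr[A=3072/335 B=3644416/427795 D=1689438208/180957285 G=1087292928/112510085] → run B
t=9: vr[A=3072/335 D=1689438208/180957285 G=1087292928/112510085] → run A
t=10: vr[A=4096/335 D=1689438208/180957285 G=1087292928/112510085] → run D
t=11: vr[A=4096/335 G=1087292928/112510085] → run G
t=12: vr[A=4096/335 G=1306323968/112510085] → run G
t=13: vr[A=4096/335 G=1525355008/112510085] → run A
t=14: vr[A=1024/67 G=1525355008/112510085] → run G
t=15: vr[A=1024/67 G=1744386048/112510085] → run A
t=16: vr[A=6144/335 G=1744386048/112510085] → run G
t=17: vr[A=6144/335 G=1963417088/112510085] → run G
t=18: vr[A=6144/335] → run A
t=19: vr[A=7168/335] → run A
t=20: (idle)
t=21: (idle)
t=22: (idle)
t=23: (idle)
t=24: (idle)
t=25: (idle)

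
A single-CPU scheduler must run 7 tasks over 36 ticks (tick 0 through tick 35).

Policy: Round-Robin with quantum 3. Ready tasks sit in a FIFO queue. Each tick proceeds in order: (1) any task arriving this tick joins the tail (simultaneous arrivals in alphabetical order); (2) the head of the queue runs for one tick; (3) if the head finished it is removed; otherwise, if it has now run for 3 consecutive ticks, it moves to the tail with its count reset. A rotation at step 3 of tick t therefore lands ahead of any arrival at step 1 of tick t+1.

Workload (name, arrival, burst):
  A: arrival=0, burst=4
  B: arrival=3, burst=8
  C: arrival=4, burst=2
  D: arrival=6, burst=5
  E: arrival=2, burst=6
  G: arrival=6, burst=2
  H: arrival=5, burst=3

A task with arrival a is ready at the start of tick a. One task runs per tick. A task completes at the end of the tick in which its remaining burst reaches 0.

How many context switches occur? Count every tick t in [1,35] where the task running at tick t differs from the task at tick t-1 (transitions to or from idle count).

context switches = 12

t=0: queue=[A] q_used=0 → run A
t=1: queue=[A] q_used=1 → run A
t=2: queue=[A,E] q_used=2 → run A
t=3: queue=[E,A,B] q_used=0 → run E
t=4: queue=[E,A,B,C] q_used=1 → run E
t=5: queue=[E,A,B,C,H] q_used=2 → run E
t=6: queue=[A,B,C,H,E,D,G] q_used=0 → run A
t=7: queue=[B,C,H,E,D,G] q_used=0 → run B
t=8: queue=[B,C,H,E,D,G] q_used=1 → run B
t=9: queue=[B,C,H,E,D,G] q_used=2 → run B
t=10: queue=[C,H,E,D,G,B] q_used=0 → run C
t=11: queue=[C,H,E,D,G,B] q_used=1 → run C
t=12: queue=[H,E,D,G,B] q_used=0 → run H
t=13: queue=[H,E,D,G,B] q_used=1 → run H
t=14: queue=[H,E,D,G,B] q_used=2 → run H
t=15: queue=[E,D,G,B] q_used=0 → run E
t=16: queue=[E,D,G,B] q_used=1 → run E
t=17: queue=[E,D,G,B] q_used=2 → run E
t=18: queue=[D,G,B] q_used=0 → run D
t=19: queue=[D,G,B] q_used=1 → run D
t=20: queue=[D,G,B] q_used=2 → run D
t=21: queue=[G,B,D] q_used=0 → run G
t=22: queue=[G,B,D] q_used=1 → run G
t=23: queue=[B,D] q_used=0 → run B
t=24: queue=[B,D] q_used=1 → run B
t=25: queue=[B,D] q_used=2 → run B
t=26: queue=[D,B] q_used=0 → run D
t=27: queue=[D,B] q_used=1 → run D
t=28: queue=[B] q_used=0 → run B
t=29: queue=[B] q_used=1 → run B
t=30: (idle)
t=31: (idle)
t=32: (idle)
t=33: (idle)
t=34: (idle)
t=35: (idle)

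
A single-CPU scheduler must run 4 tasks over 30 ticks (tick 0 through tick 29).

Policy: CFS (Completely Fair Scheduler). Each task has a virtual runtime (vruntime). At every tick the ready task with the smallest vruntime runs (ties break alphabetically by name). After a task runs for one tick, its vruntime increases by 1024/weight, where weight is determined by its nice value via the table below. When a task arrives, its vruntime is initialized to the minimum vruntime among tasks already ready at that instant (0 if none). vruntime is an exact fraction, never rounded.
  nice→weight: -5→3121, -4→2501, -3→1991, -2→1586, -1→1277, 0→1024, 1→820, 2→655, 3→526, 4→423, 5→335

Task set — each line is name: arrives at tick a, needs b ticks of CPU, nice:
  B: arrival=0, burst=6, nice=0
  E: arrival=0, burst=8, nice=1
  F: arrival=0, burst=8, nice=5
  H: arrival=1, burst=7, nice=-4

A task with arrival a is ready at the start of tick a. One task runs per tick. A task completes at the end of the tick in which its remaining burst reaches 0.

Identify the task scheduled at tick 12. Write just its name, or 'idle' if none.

running at tick 12 = H

t=0: vr[B=0 E=0 F=0] → run B
t=1: vr[B=1 E=0 F=0 H=0] → run E
t=2: vr[B=1 E=256/205 F=0 H=0] → run F
t=3: vr[B=1 E=256/205 F=1024/335 H=0] → run H
t=4: vr[B=1 E=256/205 F=1024/335 H=1024/2501] → run H
t=5: vr[B=1 E=256/205 F=1024/335 H=2048/2501] → run H
t=6: vr[B=1 E=256/205 F=1024/335 H=3072/2501] → run B
t=7: vr[B=2 E=256/205 F=1024/335 H=3072/2501] → run H
t=8: vr[B=2 E=256/205 F=1024/335 H=4096/2501] → run E
t=9: vr[B=2 E=512/205 F=1024/335 H=4096/2501] → run H
t=10: vr[B=2 E=512/205 F=1024/335 H=5120/2501] → run B
t=11: vr[B=3 E=512/205 F=1024/335 H=5120/2501] → run H
t=12: vr[B=3 E=512/205 F=1024/335 H=6144/2501] → run H
t=13: vr[B=3 E=512/205 F=1024/335] → run E
t=14: vr[B=3 E=768/205 F=1024/335] → run B
t=15: vr[B=4 E=768/205 F=1024/335] → run F
t=16: vr[B=4 E=768/205 F=2048/335] → run E
t=17: vr[B=4 E=1024/205 F=2048/335] → run B
t=18: vr[B=5 E=1024/205 F=2048/335] → run E
t=19: vr[B=5 E=256/41 F=2048/335] → run B
t=20: vr[E=256/41 F=2048/335] → run F
t=21: vr[E=256/41 F=3072/335] → run E
t=22: vr[E=1536/205 F=3072/335] → run E
t=23: vr[E=1792/205 F=3072/335] → run E
t=24: vr[F=3072/335] → run F
t=25: vr[F=4096/335] → run F
t=26: vr[F=1024/67] → run F
t=27: vr[F=6144/335] → run F
t=28: vr[F=7168/335] → run F
t=29: (idle)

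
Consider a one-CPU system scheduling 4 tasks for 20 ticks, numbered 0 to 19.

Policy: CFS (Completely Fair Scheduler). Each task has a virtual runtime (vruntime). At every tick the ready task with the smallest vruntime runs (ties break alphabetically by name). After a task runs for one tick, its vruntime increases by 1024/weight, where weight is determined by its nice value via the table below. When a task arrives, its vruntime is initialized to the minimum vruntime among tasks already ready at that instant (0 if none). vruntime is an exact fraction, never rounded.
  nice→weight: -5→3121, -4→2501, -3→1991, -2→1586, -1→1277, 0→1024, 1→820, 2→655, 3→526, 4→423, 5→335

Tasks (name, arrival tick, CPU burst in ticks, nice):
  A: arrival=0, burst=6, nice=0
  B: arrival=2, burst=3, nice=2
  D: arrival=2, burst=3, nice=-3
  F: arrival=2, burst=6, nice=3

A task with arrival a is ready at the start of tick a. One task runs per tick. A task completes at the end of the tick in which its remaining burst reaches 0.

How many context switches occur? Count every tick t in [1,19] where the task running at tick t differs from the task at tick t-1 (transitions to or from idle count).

context switches = 12

t=0: vr[A=0] → run A
t=1: vr[A=1] → run A
t=2: vr[A=2 B=2 D=2 F=2] → run A
t=3: vr[A=3 B=2 D=2 F=2] → run B
t=4: vr[A=3 B=2334/655 D=2 F=2] → run D
t=5: vr[A=3 B=2334/655 D=5006/1991 F=2] → run F
t=6: vr[A=3 B=2334/655 D=5006/1991 F=1038/263] → run D
t=7: vr[A=3 B=2334/655 D=6030/1991 F=1038/263] → run A
t=8: vr[A=4 B=2334/655 D=6030/1991 F=1038/263] → run D
t=9: vr[A=4 B=2334/655 F=1038/263] → run B
t=10: vr[A=4 B=3358/655 F=1038/263] → run F
t=11: vr[A=4 B=3358/655 F=1550/263] → run A
t=12: vr[A=5 B=3358/655 F=1550/263] → run A
t=13: vr[B=3358/655 F=1550/263] → run B
t=14: vr[F=1550/263] → run F
t=15: vr[F=2062/263] → run F
t=16: vr[F=2574/263] → run F
t=17: vr[F=3086/263] → run F
t=18: (idle)
t=19: (idle)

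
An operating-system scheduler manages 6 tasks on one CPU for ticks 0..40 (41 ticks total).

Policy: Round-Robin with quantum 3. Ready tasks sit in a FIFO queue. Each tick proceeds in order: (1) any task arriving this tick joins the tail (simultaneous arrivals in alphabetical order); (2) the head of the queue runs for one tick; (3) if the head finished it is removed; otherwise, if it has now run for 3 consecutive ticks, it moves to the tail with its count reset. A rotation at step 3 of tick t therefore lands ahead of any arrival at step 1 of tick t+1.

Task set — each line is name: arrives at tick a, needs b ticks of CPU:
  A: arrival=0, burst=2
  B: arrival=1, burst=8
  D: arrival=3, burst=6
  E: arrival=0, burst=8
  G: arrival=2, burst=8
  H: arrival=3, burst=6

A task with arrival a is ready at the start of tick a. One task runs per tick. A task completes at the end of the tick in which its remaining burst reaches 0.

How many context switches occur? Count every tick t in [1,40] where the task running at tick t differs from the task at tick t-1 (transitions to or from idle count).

t=0: queue=[A,E] q_used=0 → run A
t=1: queue=[A,E,B] q_used=1 → run A
t=2: queue=[E,B,G] q_used=0 → run E
t=3: queue=[E,B,G,D,H] q_used=1 → run E
t=4: queue=[E,B,G,D,H] q_used=2 → run E
t=5: queue=[B,G,D,H,E] q_used=0 → run B
t=6: queue=[B,G,D,H,E] q_used=1 → run B
t=7: queue=[B,G,D,H,E] q_used=2 → run B
t=8: queue=[G,D,H,E,B] q_used=0 → run G
t=9: queue=[G,D,H,E,B] q_used=1 → run G
t=10: queue=[G,D,H,E,B] q_used=2 → run G
t=11: queue=[D,H,E,B,G] q_used=0 → run D
t=12: queue=[D,H,E,B,G] q_used=1 → run D
t=13: queue=[D,H,E,B,G] q_used=2 → run D
t=14: queue=[H,E,B,G,D] q_used=0 → run H
t=15: queue=[H,E,B,G,D] q_used=1 → run H
t=16: queue=[H,E,B,G,D] q_used=2 → run H
t=17: queue=[E,B,G,D,H] q_used=0 → run E
t=18: queue=[E,B,G,D,H] q_used=1 → run E
t=19: queue=[E,B,G,D,H] q_used=2 → run E
t=20: queue=[B,G,D,H,E] q_used=0 → run B
t=21: queue=[B,G,D,H,E] q_used=1 → run B
t=22: queue=[B,G,D,H,E] q_used=2 → run B
t=23: queue=[G,D,H,E,B] q_used=0 → run G
t=24: queue=[G,D,H,E,B] q_used=1 → run G
t=25: queue=[G,D,H,E,B] q_used=2 → run G
t=26: queue=[D,H,E,B,G] q_used=0 → run D
t=27: queue=[D,H,E,B,G] q_used=1 → run D
t=28: queue=[D,H,E,B,G] q_used=2 → run D
t=29: queue=[H,E,B,G] q_used=0 → run H
t=30: queue=[H,E,B,G] q_used=1 → run H
t=31: queue=[H,E,B,G] q_used=2 → run H
t=32: queue=[E,B,G] q_used=0 → run E
t=33: queue=[E,B,G] q_used=1 → run E
t=34: queue=[B,G] q_used=0 → run B
t=35: queue=[B,G] q_used=1 → run B
t=36: queue=[G] q_used=0 → run G
t=37: queue=[G] q_used=1 → run G
t=38: (idle)
t=39: (idle)
t=40: (idle)

context switches = 14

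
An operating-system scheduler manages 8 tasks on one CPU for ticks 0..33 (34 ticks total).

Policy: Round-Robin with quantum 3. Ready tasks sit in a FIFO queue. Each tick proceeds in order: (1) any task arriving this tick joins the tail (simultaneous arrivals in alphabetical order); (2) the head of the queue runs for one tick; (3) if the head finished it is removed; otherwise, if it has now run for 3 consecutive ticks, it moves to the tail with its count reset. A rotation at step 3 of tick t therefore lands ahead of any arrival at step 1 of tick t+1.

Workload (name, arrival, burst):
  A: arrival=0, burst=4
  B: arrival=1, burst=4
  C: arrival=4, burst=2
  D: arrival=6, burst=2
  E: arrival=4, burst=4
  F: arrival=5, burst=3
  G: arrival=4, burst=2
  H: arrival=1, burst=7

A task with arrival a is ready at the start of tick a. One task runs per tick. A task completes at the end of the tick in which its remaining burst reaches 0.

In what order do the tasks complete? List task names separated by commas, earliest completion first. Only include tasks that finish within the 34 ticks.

t=0: queue=[A] q_used=0 → run A
t=1: queue=[A,B,H] q_used=1 → run A
t=2: queue=[A,B,H] q_used=2 → run A
t=3: queue=[B,H,A] q_used=0 → run B
t=4: queue=[B,H,A,C,E,G] q_used=1 → run B
t=5: queue=[B,H,A,C,E,G,F] q_used=2 → run B
t=6: queue=[H,A,C,E,G,F,B,D] q_used=0 → run H
t=7: queue=[H,A,C,E,G,F,B,D] q_used=1 → run H
t=8: queue=[H,A,C,E,G,F,B,D] q_used=2 → run H
t=9: queue=[A,C,E,G,F,B,D,H] q_used=0 → run A
t=10: queue=[C,E,G,F,B,D,H] q_used=0 → run C
t=11: queue=[C,E,G,F,B,D,H] q_used=1 → run C
t=12: queue=[E,G,F,B,D,H] q_used=0 → run E
t=13: queue=[E,G,F,B,D,H] q_used=1 → run E
t=14: queue=[E,G,F,B,D,H] q_used=2 → run E
t=15: queue=[G,F,B,D,H,E] q_used=0 → run G
t=16: queue=[G,F,B,D,H,E] q_used=1 → run G
t=17: queue=[F,B,D,H,E] q_used=0 → run F
t=18: queue=[F,B,D,H,E] q_used=1 → run F
t=19: queue=[F,B,D,H,E] q_used=2 → run F
t=20: queue=[B,D,H,E] q_used=0 → run B
t=21: queue=[D,H,E] q_used=0 → run D
t=22: queue=[D,H,E] q_used=1 → run D
t=23: queue=[H,E] q_used=0 → run H
t=24: queue=[H,E] q_used=1 → run H
t=25: queue=[H,E] q_used=2 → run H
t=26: queue=[E,H] q_used=0 → run E
t=27: queue=[H] q_used=0 → run H
t=28: (idle)
t=29: (idle)
t=30: (idle)
t=31: (idle)
t=32: (idle)
t=33: (idle)

completion order = A, C, G, F, B, D, E, H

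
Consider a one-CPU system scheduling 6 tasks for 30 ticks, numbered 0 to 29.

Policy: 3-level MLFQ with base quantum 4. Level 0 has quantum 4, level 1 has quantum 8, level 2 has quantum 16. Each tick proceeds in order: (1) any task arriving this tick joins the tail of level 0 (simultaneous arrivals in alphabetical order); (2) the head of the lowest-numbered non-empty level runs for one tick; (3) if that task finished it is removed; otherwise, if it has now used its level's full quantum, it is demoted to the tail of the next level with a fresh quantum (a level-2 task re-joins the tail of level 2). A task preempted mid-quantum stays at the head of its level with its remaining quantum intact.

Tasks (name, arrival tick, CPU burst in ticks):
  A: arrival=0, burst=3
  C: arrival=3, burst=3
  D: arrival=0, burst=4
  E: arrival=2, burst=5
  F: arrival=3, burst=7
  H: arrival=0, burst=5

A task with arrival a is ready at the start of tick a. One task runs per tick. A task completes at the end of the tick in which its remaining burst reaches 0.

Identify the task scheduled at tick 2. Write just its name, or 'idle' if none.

running at tick 2 = A

t=0: L0/L1/L2 = ADH/-/- → run A
t=1: L0/L1/L2 = ADH/-/- → run A
t=2: L0/L1/L2 = ADHE/-/- → run A
t=3: L0/L1/L2 = DHECF/-/- → run D
t=4: L0/L1/L2 = DHECF/-/- → run D
t=5: L0/L1/L2 = DHECF/-/- → run D
t=6: L0/L1/L2 = DHECF/-/- → run D
t=7: L0/L1/L2 = HECF/-/- → run H
t=8: L0/L1/L2 = HECF/-/- → run H
t=9: L0/L1/L2 = HECF/-/- → run H
t=10: L0/L1/L2 = HECF/-/- → run H
t=11: L0/L1/L2 = ECF/H/- → run E
t=12: L0/L1/L2 = ECF/H/- → run E
t=13: L0/L1/L2 = ECF/H/- → run E
t=14: L0/L1/L2 = ECF/H/- → run E
t=15: L0/L1/L2 = CF/HE/- → run C
t=16: L0/L1/L2 = CF/HE/- → run C
t=17: L0/L1/L2 = CF/HE/- → run C
t=18: L0/L1/L2 = F/HE/- → run F
t=19: L0/L1/L2 = F/HE/- → run F
t=20: L0/L1/L2 = F/HE/- → run F
t=21: L0/L1/L2 = F/HE/- → run F
t=22: L0/L1/L2 = -/HEF/- → run H
t=23: L0/L1/L2 = -/EF/- → run E
t=24: L0/L1/L2 = -/F/- → run F
t=25: L0/L1/L2 = -/F/- → run F
t=26: L0/L1/L2 = -/F/- → run F
t=27: (idle)
t=28: (idle)
t=29: (idle)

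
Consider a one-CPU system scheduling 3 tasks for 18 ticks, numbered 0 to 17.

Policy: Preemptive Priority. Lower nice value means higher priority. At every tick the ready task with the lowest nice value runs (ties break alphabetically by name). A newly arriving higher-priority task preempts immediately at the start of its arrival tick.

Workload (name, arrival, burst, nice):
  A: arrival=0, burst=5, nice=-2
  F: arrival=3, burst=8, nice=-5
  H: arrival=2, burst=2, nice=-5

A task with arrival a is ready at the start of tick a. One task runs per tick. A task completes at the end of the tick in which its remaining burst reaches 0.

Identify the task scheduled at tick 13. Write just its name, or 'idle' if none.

t=0: ready={A} → run A
t=1: ready={A} → run A
t=2: ready={A,H} → run H
t=3: ready={A,F,H} → run F
t=4: ready={A,F,H} → run F
t=5: ready={A,F,H} → run F
t=6: ready={A,F,H} → run F
t=7: ready={A,F,H} → run F
t=8: ready={A,F,H} → run F
t=9: ready={A,F,H} → run F
t=10: ready={A,F,H} → run F
t=11: ready={A,H} → run H
t=12: ready={A} → run A
t=13: ready={A} → run A
t=14: ready={A} → run A
t=15: (idle)
t=16: (idle)
t=17: (idle)

running at tick 13 = A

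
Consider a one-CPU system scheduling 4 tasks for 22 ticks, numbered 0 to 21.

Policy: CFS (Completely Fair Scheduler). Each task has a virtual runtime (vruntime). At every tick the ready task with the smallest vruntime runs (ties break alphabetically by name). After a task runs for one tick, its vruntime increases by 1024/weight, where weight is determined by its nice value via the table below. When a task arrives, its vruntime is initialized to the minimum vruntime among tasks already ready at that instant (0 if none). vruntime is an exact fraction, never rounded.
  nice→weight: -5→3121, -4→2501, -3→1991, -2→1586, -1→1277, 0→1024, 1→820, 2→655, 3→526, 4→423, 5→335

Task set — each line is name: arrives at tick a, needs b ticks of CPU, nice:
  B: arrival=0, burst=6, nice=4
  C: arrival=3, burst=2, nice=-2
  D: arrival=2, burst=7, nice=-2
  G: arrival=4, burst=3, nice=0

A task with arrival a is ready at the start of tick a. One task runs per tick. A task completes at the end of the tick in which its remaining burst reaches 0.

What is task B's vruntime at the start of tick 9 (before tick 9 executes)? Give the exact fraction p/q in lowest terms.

vruntime(B, start of tick 9) = 1024/141

t=0: vr[B=0] → run B
t=1: vr[B=1024/423] → run B
t=2: vr[B=2048/423 D=2048/423] → run B
t=3: vr[B=1024/141 C=2048/423 D=2048/423] → run C
t=4: vr[B=1024/141 C=1840640/335439 D=2048/423 G=2048/423] → run D
t=5: vr[B=1024/141 C=1840640/335439 D=1840640/335439 G=2048/423] → run G
t=6: vr[B=1024/141 C=1840640/335439 D=1840640/335439 G=2471/423] → run C
t=7: vr[B=1024/141 D=1840640/335439 G=2471/423] → run D
t=8: vr[B=1024/141 D=2057216/335439 G=2471/423] → run G
t=9: vr[B=1024/141 D=2057216/335439 G=2894/423] → run D
t=10: vr[B=1024/141 D=2273792/335439 G=2894/423] → run D
t=11: vr[B=1024/141 D=2490368/335439 G=2894/423] → run G
t=12: vr[B=1024/141 D=2490368/335439] → run B
t=13: vr[B=4096/423 D=2490368/335439] → run D
t=14: vr[B=4096/423 D=2706944/335439] → run D
t=15: vr[B=4096/423 D=2923520/335439] → run D
t=16: vr[B=4096/423] → run B
t=17: vr[B=5120/423] → run B
t=18: (idle)
t=19: (idle)
t=20: (idle)
t=21: (idle)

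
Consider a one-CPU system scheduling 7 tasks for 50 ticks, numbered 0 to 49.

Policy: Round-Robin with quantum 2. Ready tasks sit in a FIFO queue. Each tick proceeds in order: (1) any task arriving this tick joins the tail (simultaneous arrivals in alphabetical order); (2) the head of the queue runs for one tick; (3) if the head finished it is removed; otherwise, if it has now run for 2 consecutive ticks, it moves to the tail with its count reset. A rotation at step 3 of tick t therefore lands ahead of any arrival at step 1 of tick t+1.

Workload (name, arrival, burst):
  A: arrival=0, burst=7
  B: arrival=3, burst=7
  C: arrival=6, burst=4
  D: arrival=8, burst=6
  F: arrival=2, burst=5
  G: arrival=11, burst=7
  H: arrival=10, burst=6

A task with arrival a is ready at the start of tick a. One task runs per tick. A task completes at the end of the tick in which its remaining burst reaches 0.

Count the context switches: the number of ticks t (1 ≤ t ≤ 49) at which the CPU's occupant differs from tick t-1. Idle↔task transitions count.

context switches = 21

t=0: queue=[A] q_used=0 → run A
t=1: queue=[A] q_used=1 → run A
t=2: queue=[A,F] q_used=0 → run A
t=3: queue=[A,F,B] q_used=1 → run A
t=4: queue=[F,B,A] q_used=0 → run F
t=5: queue=[F,B,A] q_used=1 → run F
t=6: queue=[B,A,F,C] q_used=0 → run B
t=7: queue=[B,A,F,C] q_used=1 → run B
t=8: queue=[A,F,C,B,D] q_used=0 → run A
t=9: queue=[A,F,C,B,D] q_used=1 → run A
t=10: queue=[F,C,B,D,A,H] q_used=0 → run F
t=11: queue=[F,C,B,D,A,H,G] q_used=1 → run F
t=12: queue=[C,B,D,A,H,G,F] q_used=0 → run C
t=13: queue=[C,B,D,A,H,G,F] q_used=1 → run C
t=14: queue=[B,D,A,H,G,F,C] q_used=0 → run B
t=15: queue=[B,D,A,H,G,F,C] q_used=1 → run B
t=16: queue=[D,A,H,G,F,C,B] q_used=0 → run D
t=17: queue=[D,A,H,G,F,C,B] q_used=1 → run D
t=18: queue=[A,H,G,F,C,B,D] q_used=0 → run A
t=19: queue=[H,G,F,C,B,D] q_used=0 → run H
t=20: queue=[H,G,F,C,B,D] q_used=1 → run H
t=21: queue=[G,F,C,B,D,H] q_used=0 → run G
t=22: queue=[G,F,C,B,D,H] q_used=1 → run G
t=23: queue=[F,C,B,D,H,G] q_used=0 → run F
t=24: queue=[C,B,D,H,G] q_used=0 → run C
t=25: queue=[C,B,D,H,G] q_used=1 → run C
t=26: queue=[B,D,H,G] q_used=0 → run B
t=27: queue=[B,D,H,G] q_used=1 → run B
t=28: queue=[D,H,G,B] q_used=0 → run D
t=29: queue=[D,H,G,B] q_used=1 → run D
t=30: queue=[H,G,B,D] q_used=0 → run H
t=31: queue=[H,G,B,D] q_used=1 → run H
t=32: queue=[G,B,D,H] q_used=0 → run G
t=33: queue=[G,B,D,H] q_used=1 → run G
t=34: queue=[B,D,H,G] q_used=0 → run B
t=35: queue=[D,H,G] q_used=0 → run D
t=36: queue=[D,H,G] q_used=1 → run D
t=37: queue=[H,G] q_used=0 → run H
t=38: queue=[H,G] q_used=1 → run H
t=39: queue=[G] q_used=0 → run G
t=40: queue=[G] q_used=1 → run G
t=41: queue=[G] q_used=0 → run G
t=42: (idle)
t=43: (idle)
t=44: (idle)
t=45: (idle)
t=46: (idle)
t=47: (idle)
t=48: (idle)
t=49: (idle)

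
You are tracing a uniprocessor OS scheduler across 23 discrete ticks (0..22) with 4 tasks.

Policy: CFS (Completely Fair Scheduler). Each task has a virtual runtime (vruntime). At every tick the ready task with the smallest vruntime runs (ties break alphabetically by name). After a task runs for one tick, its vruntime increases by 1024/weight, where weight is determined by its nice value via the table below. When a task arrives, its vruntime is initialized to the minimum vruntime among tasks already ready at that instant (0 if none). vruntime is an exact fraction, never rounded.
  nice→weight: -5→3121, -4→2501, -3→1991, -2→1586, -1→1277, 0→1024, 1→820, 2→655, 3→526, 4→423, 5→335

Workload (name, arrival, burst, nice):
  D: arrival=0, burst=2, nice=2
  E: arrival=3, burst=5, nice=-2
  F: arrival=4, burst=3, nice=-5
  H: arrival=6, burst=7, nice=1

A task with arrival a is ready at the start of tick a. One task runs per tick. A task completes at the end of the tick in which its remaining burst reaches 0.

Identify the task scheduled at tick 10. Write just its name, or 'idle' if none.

running at tick 10 = E

t=0: vr[D=0] → run D
t=1: vr[D=1024/655] → run D
t=2: (idle)
t=3: vr[E=0] → run E
t=4: vr[E=512/793 F=512/793] → run E
t=5: vr[E=1024/793 F=512/793] → run F
t=6: vr[E=1024/793 F=2409984/2474953 H=2409984/2474953] → run F
t=7: vr[E=1024/793 F=3222016/2474953 H=2409984/2474953] → run H
t=8: vr[E=1024/793 F=3222016/2474953 H=1127634688/507365365] → run E
t=9: vr[E=1536/793 F=3222016/2474953 H=1127634688/507365365] → run F
t=10: vr[E=1536/793 H=1127634688/507365365] → run E
t=11: vr[E=2048/793 H=1127634688/507365365] → run H
t=12: vr[E=2048/793 H=1761222656/507365365] → run E
t=13: vr[H=1761222656/507365365] → run H
t=14: vr[H=2394810624/507365365] → run H
t=15: vr[H=3028398592/507365365] → run H
t=16: vr[H=732397312/101473073] → run H
t=17: vr[H=4295574528/507365365] → run H
t=18: (idle)
t=19: (idle)
t=20: (idle)
t=21: (idle)
t=22: (idle)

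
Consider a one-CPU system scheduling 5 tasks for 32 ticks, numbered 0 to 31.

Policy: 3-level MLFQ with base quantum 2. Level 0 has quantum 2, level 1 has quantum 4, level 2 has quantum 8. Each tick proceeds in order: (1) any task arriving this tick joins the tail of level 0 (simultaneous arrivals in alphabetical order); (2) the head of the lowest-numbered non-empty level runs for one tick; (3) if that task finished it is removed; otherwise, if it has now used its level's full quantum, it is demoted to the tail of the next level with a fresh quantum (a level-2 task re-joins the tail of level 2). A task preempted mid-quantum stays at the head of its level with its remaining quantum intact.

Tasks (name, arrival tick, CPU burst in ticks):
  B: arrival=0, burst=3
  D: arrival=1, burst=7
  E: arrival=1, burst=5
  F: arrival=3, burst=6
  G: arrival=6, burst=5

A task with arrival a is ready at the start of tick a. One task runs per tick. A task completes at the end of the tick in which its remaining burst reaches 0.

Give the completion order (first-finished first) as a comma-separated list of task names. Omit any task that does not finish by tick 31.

t=0: L0/L1/L2 = B/-/- → run B
t=1: L0/L1/L2 = BDE/-/- → run B
t=2: L0/L1/L2 = DE/B/- → run D
t=3: L0/L1/L2 = DEF/B/- → run D
t=4: L0/L1/L2 = EF/BD/- → run E
t=5: L0/L1/L2 = EF/BD/- → run E
t=6: L0/L1/L2 = FG/BDE/- → run F
t=7: L0/L1/L2 = FG/BDE/- → run F
t=8: L0/L1/L2 = G/BDEF/- → run G
t=9: L0/L1/L2 = G/BDEF/- → run G
t=10: L0/L1/L2 = -/BDEFG/- → run B
t=11: L0/L1/L2 = -/DEFG/- → run D
t=12: L0/L1/L2 = -/DEFG/- → run D
t=13: L0/L1/L2 = -/DEFG/- → run D
t=14: L0/L1/L2 = -/DEFG/- → run D
t=15: L0/L1/L2 = -/EFG/D → run E
t=16: L0/L1/L2 = -/EFG/D → run E
t=17: L0/L1/L2 = -/EFG/D → run E
t=18: L0/L1/L2 = -/FG/D → run F
t=19: L0/L1/L2 = -/FG/D → run F
t=20: L0/L1/L2 = -/FG/D → run F
t=21: L0/L1/L2 = -/FG/D → run F
t=22: L0/L1/L2 = -/G/D → run G
t=23: L0/L1/L2 = -/G/D → run G
t=24: L0/L1/L2 = -/G/D → run G
t=25: L0/L1/L2 = -/-/D → run D
t=26: (idle)
t=27: (idle)
t=28: (idle)
t=29: (idle)
t=30: (idle)
t=31: (idle)

completion order = B, E, F, G, D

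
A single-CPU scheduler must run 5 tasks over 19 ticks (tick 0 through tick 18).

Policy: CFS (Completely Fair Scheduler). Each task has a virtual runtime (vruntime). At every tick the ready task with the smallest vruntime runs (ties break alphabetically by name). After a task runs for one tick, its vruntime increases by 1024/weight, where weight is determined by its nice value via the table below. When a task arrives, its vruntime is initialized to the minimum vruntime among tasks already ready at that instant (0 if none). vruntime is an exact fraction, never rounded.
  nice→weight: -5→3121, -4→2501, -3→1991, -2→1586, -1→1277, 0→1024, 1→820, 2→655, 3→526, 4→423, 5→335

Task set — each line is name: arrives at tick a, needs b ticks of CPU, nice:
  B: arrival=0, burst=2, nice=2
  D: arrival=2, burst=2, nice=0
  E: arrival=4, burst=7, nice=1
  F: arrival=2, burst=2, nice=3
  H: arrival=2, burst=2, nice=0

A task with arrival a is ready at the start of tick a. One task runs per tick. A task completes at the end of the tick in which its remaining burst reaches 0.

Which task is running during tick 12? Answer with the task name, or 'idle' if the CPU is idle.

running at tick 12 = E

t=0: vr[B=0] → run B
t=1: vr[B=1024/655] → run B
t=2: vr[D=0 F=0 H=0] → run D
t=3: vr[D=1 F=0 H=0] → run F
t=4: vr[D=1 E=0 F=512/263 H=0] → run E
t=5: vr[D=1 E=256/205 F=512/263 H=0] → run H
t=6: vr[D=1 E=256/205 F=512/263 H=1] → run D
t=7: vr[E=256/205 F=512/263 H=1] → run H
t=8: vr[E=256/205 F=512/263] → run E
t=9: vr[E=512/205 F=512/263] → run F
t=10: vr[E=512/205] → run E
t=11: vr[E=768/205] → run E
t=12: vr[E=1024/205] → run E
t=13: vr[E=256/41] → run E
t=14: vr[E=1536/205] → run E
t=15: (idle)
t=16: (idle)
t=17: (idle)
t=18: (idle)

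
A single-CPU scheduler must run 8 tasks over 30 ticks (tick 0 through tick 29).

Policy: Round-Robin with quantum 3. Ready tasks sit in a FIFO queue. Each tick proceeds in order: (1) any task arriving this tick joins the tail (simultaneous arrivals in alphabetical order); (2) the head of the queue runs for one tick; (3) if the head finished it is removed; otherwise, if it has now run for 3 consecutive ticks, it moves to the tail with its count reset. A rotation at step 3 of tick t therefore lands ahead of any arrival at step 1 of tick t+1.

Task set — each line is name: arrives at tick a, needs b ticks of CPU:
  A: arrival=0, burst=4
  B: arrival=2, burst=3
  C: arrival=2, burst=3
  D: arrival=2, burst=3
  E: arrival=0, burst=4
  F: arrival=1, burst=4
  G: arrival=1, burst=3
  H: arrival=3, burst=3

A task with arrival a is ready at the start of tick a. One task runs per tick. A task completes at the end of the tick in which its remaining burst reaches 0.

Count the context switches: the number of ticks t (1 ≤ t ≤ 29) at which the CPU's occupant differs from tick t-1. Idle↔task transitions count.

context switches = 11

t=0: queue=[A,E] q_used=0 → run A
t=1: queue=[A,E,F,G] q_used=1 → run A
t=2: queue=[A,E,F,G,B,C,D] q_used=2 → run A
t=3: queue=[E,F,G,B,C,D,A,H] q_used=0 → run E
t=4: queue=[E,F,G,B,C,D,A,H] q_used=1 → run E
t=5: queue=[E,F,G,B,C,D,A,H] q_used=2 → run E
t=6: queue=[F,G,B,C,D,A,H,E] q_used=0 → run F
t=7: queue=[F,G,B,C,D,A,H,E] q_used=1 → run F
t=8: queue=[F,G,B,C,D,A,H,E] q_used=2 → run F
t=9: queue=[G,B,C,D,A,H,E,F] q_used=0 → run G
t=10: queue=[G,B,C,D,A,H,E,F] q_used=1 → run G
t=11: queue=[G,B,C,D,A,H,E,F] q_used=2 → run G
t=12: queue=[B,C,D,A,H,E,F] q_used=0 → run B
t=13: queue=[B,C,D,A,H,E,F] q_used=1 → run B
t=14: queue=[B,C,D,A,H,E,F] q_used=2 → run B
t=15: queue=[C,D,A,H,E,F] q_used=0 → run C
t=16: queue=[C,D,A,H,E,F] q_used=1 → run C
t=17: queue=[C,D,A,H,E,F] q_used=2 → run C
t=18: queue=[D,A,H,E,F] q_used=0 → run D
t=19: queue=[D,A,H,E,F] q_used=1 → run D
t=20: queue=[D,A,H,E,F] q_used=2 → run D
t=21: queue=[A,H,E,F] q_used=0 → run A
t=22: queue=[H,E,F] q_used=0 → run H
t=23: queue=[H,E,F] q_used=1 → run H
t=24: queue=[H,E,F] q_used=2 → run H
t=25: queue=[E,F] q_used=0 → run E
t=26: queue=[F] q_used=0 → run F
t=27: (idle)
t=28: (idle)
t=29: (idle)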